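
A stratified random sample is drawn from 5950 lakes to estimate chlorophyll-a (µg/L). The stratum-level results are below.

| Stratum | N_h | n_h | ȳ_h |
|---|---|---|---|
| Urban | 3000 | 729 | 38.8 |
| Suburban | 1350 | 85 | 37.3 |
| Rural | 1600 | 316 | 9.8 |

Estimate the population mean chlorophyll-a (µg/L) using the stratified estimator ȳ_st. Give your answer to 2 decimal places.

ȳ_st ≈ 30.66

N = Σ N_h = 5950. Stratum weights W_h = N_h/N.
ȳ_st = (3000·38.8 + 1350·37.3 + 1600·9.8) / 5950 = 30.6613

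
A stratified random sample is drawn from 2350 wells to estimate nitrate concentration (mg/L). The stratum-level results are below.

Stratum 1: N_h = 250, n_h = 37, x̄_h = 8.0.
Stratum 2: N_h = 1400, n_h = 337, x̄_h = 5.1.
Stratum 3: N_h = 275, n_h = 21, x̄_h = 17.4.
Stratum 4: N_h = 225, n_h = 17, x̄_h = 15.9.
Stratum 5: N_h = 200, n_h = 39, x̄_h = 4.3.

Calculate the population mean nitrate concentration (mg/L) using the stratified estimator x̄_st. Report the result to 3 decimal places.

N = Σ N_h = 2350. Stratum weights W_h = N_h/N.
x̄_st = (250·8.0 + 1400·5.1 + 275·17.4 + 225·15.9 + 200·4.3) / 2350 = 7.81383

x̄_st ≈ 7.814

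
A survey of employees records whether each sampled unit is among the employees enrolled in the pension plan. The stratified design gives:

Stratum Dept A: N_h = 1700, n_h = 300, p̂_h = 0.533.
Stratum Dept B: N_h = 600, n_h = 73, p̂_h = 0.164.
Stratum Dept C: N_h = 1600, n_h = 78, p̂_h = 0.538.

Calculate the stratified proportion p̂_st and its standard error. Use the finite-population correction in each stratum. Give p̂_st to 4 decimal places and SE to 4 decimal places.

p̂_st ≈ 0.4783, SE ≈ 0.0262

N = 3900; stratum weights W_h = N_h/N.
p̂_st = Σ W_h p̂_h = (1700·0.533 + 600·0.164 + 1600·0.538)/3900 = 0.47828
V̂(p̂_st) = Σ W_h² (1 − n_h/N_h) p̂_h(1−p̂_h)/(n_h−1):
  stratum Dept A: (1700/3900)²·(1 − 300/1700)·0.533·0.467/299 = 0.000130263
  stratum Dept B: (600/3900)²·(1 − 73/600)·0.164·0.836/72 = 3.95868e-05
  stratum Dept C: (1600/3900)²·(1 − 78/1600)·0.538·0.462/77 = 0.00051682
V̂(p̂_st) = 0.000686669; SE = √V̂ = 0.0262044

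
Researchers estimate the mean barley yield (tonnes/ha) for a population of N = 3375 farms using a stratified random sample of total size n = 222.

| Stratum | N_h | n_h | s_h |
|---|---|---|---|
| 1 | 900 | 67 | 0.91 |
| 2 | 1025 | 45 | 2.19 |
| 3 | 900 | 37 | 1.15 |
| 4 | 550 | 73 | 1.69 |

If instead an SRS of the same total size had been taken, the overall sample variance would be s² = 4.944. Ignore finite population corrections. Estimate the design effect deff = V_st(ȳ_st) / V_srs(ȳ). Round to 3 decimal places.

deff ≈ 0.642

V̂(ȳ_st) = Σ W_h² s_h²/n_h, with W_h = N_h/N and N = 3375:
  stratum 1: (900/3375)²·0.91²/67 = 0.000878912
  stratum 2: (1025/3375)²·2.19²/45 = 0.00983051
  stratum 3: (900/3375)²·1.15²/37 = 0.00254174
  stratum 4: (550/3375)²·1.69²/73 = 0.00103903
V_st = 0.0142902
V_srs = s²/n = 4.944/222 = 0.0222703
deff = V_st / V_srs = 0.0142902/0.0222703 = 0.6417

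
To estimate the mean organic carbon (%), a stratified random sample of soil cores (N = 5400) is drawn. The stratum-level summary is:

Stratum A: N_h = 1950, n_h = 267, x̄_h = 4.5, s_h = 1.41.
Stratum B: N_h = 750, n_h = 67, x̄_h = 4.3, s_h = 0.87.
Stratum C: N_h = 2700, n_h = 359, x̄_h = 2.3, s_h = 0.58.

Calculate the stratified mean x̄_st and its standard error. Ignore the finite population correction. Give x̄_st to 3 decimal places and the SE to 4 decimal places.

x̄_st = Σ W_h x̄_h = (1950·4.5 + 750·4.3 + 2700·2.3)/5400 = 3.37222
V̂(x̄_st) = Σ W_h² s_h²/n_h, with W_h = N_h/N and N = 5400:
  stratum A: (1950/5400)²·1.41²/267 = 0.000970976
  stratum B: (750/5400)²·0.87²/67 = 0.000217921
  stratum C: (2700/5400)²·0.58²/359 = 0.000234262
V̂(x̄_st) = 0.00142316
SE(x̄_st) = √0.00142316 = 0.0377248

x̄_st ≈ 3.372, SE ≈ 0.0377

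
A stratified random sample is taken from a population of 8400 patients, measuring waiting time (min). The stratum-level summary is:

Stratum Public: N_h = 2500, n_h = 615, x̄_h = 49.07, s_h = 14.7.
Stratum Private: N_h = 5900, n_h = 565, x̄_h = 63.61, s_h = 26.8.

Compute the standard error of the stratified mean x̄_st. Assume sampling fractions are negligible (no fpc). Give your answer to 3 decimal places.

V̂(x̄_st) = Σ W_h² s_h²/n_h, with W_h = N_h/N and N = 8400:
  stratum Public: (2500/8400)²·14.7²/615 = 0.031123
  stratum Private: (5900/8400)²·26.8²/565 = 0.627143
V̂(x̄_st) = 0.658266
SE(x̄_st) = √0.658266 = 0.811336

SE(x̄_st) ≈ 0.811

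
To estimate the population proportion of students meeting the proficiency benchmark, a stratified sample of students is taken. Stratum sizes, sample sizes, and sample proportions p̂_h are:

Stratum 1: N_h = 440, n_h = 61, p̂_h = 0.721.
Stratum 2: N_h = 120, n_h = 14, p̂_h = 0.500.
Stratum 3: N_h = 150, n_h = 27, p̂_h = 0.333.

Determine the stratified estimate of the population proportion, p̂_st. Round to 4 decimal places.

p̂_st ≈ 0.6017

N = 710; stratum weights W_h = N_h/N.
p̂_st = Σ W_h p̂_h = (440·0.721 + 120·0.500 + 150·0.333)/710 = 0.60168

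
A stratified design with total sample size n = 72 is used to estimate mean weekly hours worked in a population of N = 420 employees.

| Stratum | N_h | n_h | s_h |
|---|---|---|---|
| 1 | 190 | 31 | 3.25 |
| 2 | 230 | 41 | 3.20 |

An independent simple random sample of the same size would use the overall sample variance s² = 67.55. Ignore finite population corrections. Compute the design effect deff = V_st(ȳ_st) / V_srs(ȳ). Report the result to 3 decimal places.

V̂(ȳ_st) = Σ W_h² s_h²/n_h, with W_h = N_h/N and N = 420:
  stratum 1: (190/420)²·3.25²/31 = 0.069729
  stratum 2: (230/420)²·3.20²/41 = 0.0748985
V_st = 0.144628
V_srs = s²/n = 67.55/72 = 0.938194
deff = V_st / V_srs = 0.144628/0.938194 = 0.1542

deff ≈ 0.154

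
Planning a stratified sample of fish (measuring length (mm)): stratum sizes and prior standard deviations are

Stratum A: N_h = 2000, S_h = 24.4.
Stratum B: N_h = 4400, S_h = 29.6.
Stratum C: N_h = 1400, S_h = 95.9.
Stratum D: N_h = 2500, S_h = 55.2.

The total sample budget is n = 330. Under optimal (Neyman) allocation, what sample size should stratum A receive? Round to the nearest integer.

Neyman allocation: n_h = n · N_h S_h / Σ N_i S_i, with n = 330.
  stratum A: N_h·S_h = 2000·24.4 = 48800.00
  stratum B: N_h·S_h = 4400·29.6 = 130240.00
  stratum C: N_h·S_h = 1400·95.9 = 134260.00
  stratum D: N_h·S_h = 2500·55.2 = 138000.00
Σ N_h S_h = 451300.00
n for stratum A = 330·48800.00/451300.00 = 35.684 → 36

36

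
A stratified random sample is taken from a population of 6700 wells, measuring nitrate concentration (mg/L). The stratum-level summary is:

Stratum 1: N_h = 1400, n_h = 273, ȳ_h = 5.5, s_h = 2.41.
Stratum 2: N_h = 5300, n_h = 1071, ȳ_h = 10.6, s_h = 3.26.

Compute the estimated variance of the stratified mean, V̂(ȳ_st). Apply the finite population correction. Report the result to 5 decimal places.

V̂(ȳ_st) = Σ W_h² (1 − n_h/N_h) s_h²/n_h, with W_h = N_h/N and N = 6700:
  stratum 1: (1400/6700)²·(1 − 273/1400)·2.41²/273 = 0.00074778
  stratum 2: (5300/6700)²·(1 − 1071/5300)·3.26²/1071 = 0.00495461
V̂(ȳ_st) = 0.00570239

V̂(ȳ_st) ≈ 0.00570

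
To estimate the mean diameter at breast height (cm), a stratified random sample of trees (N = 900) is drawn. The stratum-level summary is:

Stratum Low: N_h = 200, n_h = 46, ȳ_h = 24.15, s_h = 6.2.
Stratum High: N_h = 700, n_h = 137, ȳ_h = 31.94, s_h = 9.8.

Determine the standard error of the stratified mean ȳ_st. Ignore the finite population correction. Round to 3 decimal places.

V̂(ȳ_st) = Σ W_h² s_h²/n_h, with W_h = N_h/N and N = 900:
  stratum Low: (200/900)²·6.2²/46 = 0.0412668
  stratum High: (700/900)²·9.8²/137 = 0.424075
V̂(ȳ_st) = 0.465342
SE(ȳ_st) = √0.465342 = 0.68216

SE(ȳ_st) ≈ 0.682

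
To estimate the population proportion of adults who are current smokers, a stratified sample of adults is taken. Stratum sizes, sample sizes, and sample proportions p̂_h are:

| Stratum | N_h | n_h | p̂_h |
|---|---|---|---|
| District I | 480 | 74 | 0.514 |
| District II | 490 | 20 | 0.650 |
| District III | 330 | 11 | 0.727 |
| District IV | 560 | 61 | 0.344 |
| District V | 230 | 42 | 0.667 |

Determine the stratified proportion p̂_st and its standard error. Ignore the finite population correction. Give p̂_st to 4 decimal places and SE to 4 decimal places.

N = 2090; stratum weights W_h = N_h/N.
p̂_st = Σ W_h p̂_h = (480·0.514 + 490·0.650 + 330·0.727 + 560·0.344 + 230·0.667)/2090 = 0.55080
V̂(p̂_st) = Σ W_h² p̂_h(1−p̂_h)/(n_h−1):
  stratum District I: (480/2090)²·0.514·0.486/73 = 0.000180496
  stratum District II: (490/2090)²·0.650·0.350/19 = 0.000658154
  stratum District III: (330/2090)²·0.727·0.273/10 = 0.000494803
  stratum District IV: (560/2090)²·0.344·0.656/60 = 0.000270019
  stratum District V: (230/2090)²·0.667·0.333/41 = 6.56069e-05
V̂(p̂_st) = 0.00166908; SE = √V̂ = 0.0408544

p̂_st ≈ 0.5508, SE ≈ 0.0409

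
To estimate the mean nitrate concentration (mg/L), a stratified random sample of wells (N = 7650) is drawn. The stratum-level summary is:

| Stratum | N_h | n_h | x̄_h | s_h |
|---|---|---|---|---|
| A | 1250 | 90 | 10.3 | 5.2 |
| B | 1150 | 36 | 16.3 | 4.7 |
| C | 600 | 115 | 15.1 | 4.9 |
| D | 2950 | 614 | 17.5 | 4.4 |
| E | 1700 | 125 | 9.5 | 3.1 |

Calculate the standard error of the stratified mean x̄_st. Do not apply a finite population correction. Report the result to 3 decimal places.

SE(x̄_st) ≈ 0.178

V̂(x̄_st) = Σ W_h² s_h²/n_h, with W_h = N_h/N and N = 7650:
  stratum A: (1250/7650)²·5.2²/90 = 0.00802161
  stratum B: (1150/7650)²·4.7²/36 = 0.0138665
  stratum C: (600/7650)²·4.9²/115 = 0.00128432
  stratum D: (2950/7650)²·4.4²/614 = 0.00468876
  stratum E: (1700/7650)²·3.1²/125 = 0.00379654
V̂(x̄_st) = 0.0316577
SE(x̄_st) = √0.0316577 = 0.177926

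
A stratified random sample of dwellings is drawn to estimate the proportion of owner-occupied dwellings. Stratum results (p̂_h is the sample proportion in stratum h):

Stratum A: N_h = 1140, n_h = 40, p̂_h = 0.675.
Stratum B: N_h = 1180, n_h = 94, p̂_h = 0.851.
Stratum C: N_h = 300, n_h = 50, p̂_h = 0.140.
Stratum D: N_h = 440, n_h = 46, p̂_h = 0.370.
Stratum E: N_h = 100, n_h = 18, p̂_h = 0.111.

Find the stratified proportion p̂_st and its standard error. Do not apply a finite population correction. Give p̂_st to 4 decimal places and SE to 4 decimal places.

N = 3160; stratum weights W_h = N_h/N.
p̂_st = Σ W_h p̂_h = (1140·0.675 + 1180·0.851 + 300·0.140 + 440·0.370 + 100·0.111)/3160 = 0.62961
V̂(p̂_st) = Σ W_h² p̂_h(1−p̂_h)/(n_h−1):
  stratum A: (1140/3160)²·0.675·0.325/39 = 0.000732079
  stratum B: (1180/3160)²·0.851·0.149/93 = 0.000190118
  stratum C: (300/3160)²·0.140·0.860/49 = 2.21462e-05
  stratum D: (440/3160)²·0.370·0.630/45 = 0.000100429
  stratum E: (100/3160)²·0.111·0.889/17 = 5.81302e-06
V̂(p̂_st) = 0.00105059; SE = √V̂ = 0.0324127

p̂_st ≈ 0.6296, SE ≈ 0.0324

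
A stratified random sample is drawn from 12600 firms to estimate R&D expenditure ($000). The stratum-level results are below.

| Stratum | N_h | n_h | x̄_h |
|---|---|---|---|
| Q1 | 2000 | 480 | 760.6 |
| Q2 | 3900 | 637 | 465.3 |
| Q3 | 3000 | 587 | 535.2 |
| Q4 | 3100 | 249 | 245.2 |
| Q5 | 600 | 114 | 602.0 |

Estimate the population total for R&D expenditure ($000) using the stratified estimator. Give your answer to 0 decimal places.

τ̂_st = Σ N_h x̄_h = 2000·760.6 + 3900·465.3 + 3000·535.2 + 3100·245.2 + 600·602.0 = 6062790

τ̂_st ≈ 6062790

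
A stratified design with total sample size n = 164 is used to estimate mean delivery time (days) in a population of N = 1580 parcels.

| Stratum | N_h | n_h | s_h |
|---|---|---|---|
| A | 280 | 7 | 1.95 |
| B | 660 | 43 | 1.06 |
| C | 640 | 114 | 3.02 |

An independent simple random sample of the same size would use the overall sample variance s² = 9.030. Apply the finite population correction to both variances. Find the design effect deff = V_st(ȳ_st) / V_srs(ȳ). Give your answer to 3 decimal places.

V̂(ȳ_st) = Σ W_h² (1 − n_h/N_h) s_h²/n_h, with W_h = N_h/N and N = 1580:
  stratum A: (280/1580)²·(1 − 7/280)·1.95²/7 = 0.0166333
  stratum B: (660/1580)²·(1 − 43/660)·1.06²/43 = 0.00426244
  stratum C: (640/1580)²·(1 − 114/640)·3.02²/114 = 0.0107885
V_st = 0.0316842
V_srs = (1 − 164/1580)·9.030/164 = 0.0493458
deff = V_st / V_srs = 0.0316842/0.0493458 = 0.6421

deff ≈ 0.642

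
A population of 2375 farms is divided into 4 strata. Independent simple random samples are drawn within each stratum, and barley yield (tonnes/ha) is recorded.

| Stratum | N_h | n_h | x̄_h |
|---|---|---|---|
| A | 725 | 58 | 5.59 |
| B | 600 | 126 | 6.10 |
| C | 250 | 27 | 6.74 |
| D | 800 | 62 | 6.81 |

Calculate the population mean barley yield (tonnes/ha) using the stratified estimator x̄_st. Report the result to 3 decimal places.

N = Σ N_h = 2375. Stratum weights W_h = N_h/N.
x̄_st = (725·5.59 + 600·6.10 + 250·6.74 + 800·6.81) / 2375 = 6.25084

x̄_st ≈ 6.251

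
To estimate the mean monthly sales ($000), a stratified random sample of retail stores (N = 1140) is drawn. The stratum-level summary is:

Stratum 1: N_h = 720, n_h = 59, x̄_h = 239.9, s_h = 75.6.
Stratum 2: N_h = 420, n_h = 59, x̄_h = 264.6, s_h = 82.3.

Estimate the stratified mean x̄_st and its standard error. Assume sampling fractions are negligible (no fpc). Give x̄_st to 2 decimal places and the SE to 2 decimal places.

x̄_st ≈ 249.00, SE ≈ 7.36

x̄_st = Σ W_h x̄_h = (720·239.9 + 420·264.6)/1140 = 249.00000
V̂(x̄_st) = Σ W_h² s_h²/n_h, with W_h = N_h/N and N = 1140:
  stratum 1: (720/1140)²·75.6²/59 = 38.6409
  stratum 2: (420/1140)²·82.3²/59 = 15.5825
V̂(x̄_st) = 54.2233
SE(x̄_st) = √54.2233 = 7.36365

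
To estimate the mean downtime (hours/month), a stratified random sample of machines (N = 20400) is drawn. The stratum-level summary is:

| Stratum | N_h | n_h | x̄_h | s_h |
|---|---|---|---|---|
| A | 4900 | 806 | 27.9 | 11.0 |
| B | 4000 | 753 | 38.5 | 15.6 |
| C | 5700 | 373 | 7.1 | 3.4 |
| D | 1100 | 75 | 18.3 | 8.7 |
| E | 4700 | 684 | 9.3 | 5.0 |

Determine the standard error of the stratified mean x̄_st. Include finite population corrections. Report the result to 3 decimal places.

V̂(x̄_st) = Σ W_h² (1 − n_h/N_h) s_h²/n_h, with W_h = N_h/N and N = 20400:
  stratum A: (4900/20400)²·(1 − 806/4900)·11.0²/806 = 0.00723659
  stratum B: (4000/20400)²·(1 − 753/4000)·15.6²/753 = 0.0100864
  stratum C: (5700/20400)²·(1 − 373/5700)·3.4²/373 = 0.00226124
  stratum D: (1100/20400)²·(1 − 75/1100)·8.7²/75 = 0.00273422
  stratum E: (4700/20400)²·(1 − 684/4700)·5.0²/684 = 0.00165774
V̂(x̄_st) = 0.0239762
SE(x̄_st) = √0.0239762 = 0.154842

SE(x̄_st) ≈ 0.155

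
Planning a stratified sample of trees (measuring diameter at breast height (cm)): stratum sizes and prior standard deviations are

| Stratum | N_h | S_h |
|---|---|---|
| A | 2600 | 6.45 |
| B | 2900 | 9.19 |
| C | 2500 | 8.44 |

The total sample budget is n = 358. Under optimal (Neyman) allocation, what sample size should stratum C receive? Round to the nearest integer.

117

Neyman allocation: n_h = n · N_h S_h / Σ N_i S_i, with n = 358.
  stratum A: N_h·S_h = 2600·6.45 = 16770.00
  stratum B: N_h·S_h = 2900·9.19 = 26651.00
  stratum C: N_h·S_h = 2500·8.44 = 21100.00
Σ N_h S_h = 64521.00
n for stratum C = 358·21100.00/64521.00 = 117.075 → 117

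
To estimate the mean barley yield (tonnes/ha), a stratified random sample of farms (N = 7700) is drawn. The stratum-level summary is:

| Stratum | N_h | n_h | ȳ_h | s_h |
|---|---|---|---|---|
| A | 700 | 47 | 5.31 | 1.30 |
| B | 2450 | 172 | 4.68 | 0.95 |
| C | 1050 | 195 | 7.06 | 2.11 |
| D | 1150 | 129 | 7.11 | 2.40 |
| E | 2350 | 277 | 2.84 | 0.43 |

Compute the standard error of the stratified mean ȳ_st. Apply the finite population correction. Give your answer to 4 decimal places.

SE(ȳ_st) ≈ 0.0453

V̂(ȳ_st) = Σ W_h² (1 − n_h/N_h) s_h²/n_h, with W_h = N_h/N and N = 7700:
  stratum A: (700/7700)²·(1 − 47/700)·1.30²/47 = 0.000277216
  stratum B: (2450/7700)²·(1 − 172/2450)·0.95²/172 = 0.000493921
  stratum C: (1050/7700)²·(1 − 195/1050)·2.11²/195 = 0.000345704
  stratum D: (1150/7700)²·(1 − 129/1150)·2.40²/129 = 0.00088425
  stratum E: (2350/7700)²·(1 − 277/2350)·0.43²/277 = 5.48457e-05
V̂(ȳ_st) = 0.00205594
SE(ȳ_st) = √0.00205594 = 0.0453424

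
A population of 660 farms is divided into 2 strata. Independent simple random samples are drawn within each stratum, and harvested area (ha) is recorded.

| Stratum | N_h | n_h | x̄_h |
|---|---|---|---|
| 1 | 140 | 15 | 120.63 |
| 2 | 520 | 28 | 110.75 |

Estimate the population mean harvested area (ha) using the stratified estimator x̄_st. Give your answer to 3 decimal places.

N = Σ N_h = 660. Stratum weights W_h = N_h/N.
x̄_st = (140·120.63 + 520·110.75) / 660 = 112.84576

x̄_st ≈ 112.846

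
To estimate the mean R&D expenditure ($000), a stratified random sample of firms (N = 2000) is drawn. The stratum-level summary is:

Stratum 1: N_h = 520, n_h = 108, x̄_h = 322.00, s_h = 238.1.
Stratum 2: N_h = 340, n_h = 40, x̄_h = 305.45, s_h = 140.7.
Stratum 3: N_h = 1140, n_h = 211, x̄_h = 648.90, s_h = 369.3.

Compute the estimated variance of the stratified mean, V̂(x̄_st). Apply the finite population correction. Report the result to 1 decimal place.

V̂(x̄_st) ≈ 211.9

V̂(x̄_st) = Σ W_h² (1 − n_h/N_h) s_h²/n_h, with W_h = N_h/N and N = 2000:
  stratum 1: (520/2000)²·(1 − 108/520)·238.1²/108 = 28.1148
  stratum 2: (340/2000)²·(1 − 40/340)·140.7²/40 = 12.6203
  stratum 3: (1140/2000)²·(1 − 211/1140)·369.3²/211 = 171.134
V̂(x̄_st) = 211.869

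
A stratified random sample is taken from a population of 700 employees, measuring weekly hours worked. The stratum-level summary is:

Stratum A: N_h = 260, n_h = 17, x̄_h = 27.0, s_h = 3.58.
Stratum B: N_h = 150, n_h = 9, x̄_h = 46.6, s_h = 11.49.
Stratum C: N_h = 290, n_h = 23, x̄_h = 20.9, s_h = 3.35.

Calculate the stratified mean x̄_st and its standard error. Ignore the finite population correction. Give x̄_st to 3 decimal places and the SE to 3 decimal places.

x̄_st ≈ 28.673, SE ≈ 0.928

x̄_st = Σ W_h x̄_h = (260·27.0 + 150·46.6 + 290·20.9)/700 = 28.67286
V̂(x̄_st) = Σ W_h² s_h²/n_h, with W_h = N_h/N and N = 700:
  stratum A: (260/700)²·3.58²/17 = 0.104008
  stratum B: (150/700)²·11.49²/9 = 0.673572
  stratum C: (290/700)²·3.35²/23 = 0.0837455
V̂(x̄_st) = 0.861326
SE(x̄_st) = √0.861326 = 0.928076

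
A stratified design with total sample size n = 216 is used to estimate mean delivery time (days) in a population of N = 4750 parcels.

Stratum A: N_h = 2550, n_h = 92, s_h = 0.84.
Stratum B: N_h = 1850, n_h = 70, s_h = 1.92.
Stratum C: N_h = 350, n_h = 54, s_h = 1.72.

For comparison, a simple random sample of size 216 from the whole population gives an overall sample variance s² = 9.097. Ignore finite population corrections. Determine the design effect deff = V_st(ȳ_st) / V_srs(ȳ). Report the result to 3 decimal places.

deff ≈ 0.249

V̂(ȳ_st) = Σ W_h² s_h²/n_h, with W_h = N_h/N and N = 4750:
  stratum A: (2550/4750)²·0.84²/92 = 0.00221036
  stratum B: (1850/4750)²·1.92²/70 = 0.00798842
  stratum C: (350/4750)²·1.72²/54 = 0.000297449
V_st = 0.0104962
V_srs = s²/n = 9.097/216 = 0.0421157
deff = V_st / V_srs = 0.0104962/0.0421157 = 0.2492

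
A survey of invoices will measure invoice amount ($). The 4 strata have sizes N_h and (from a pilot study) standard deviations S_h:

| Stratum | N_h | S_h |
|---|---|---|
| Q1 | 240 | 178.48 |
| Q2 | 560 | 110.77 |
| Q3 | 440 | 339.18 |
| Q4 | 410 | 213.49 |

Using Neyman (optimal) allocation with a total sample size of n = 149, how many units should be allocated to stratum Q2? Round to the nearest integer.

27

Neyman allocation: n_h = n · N_h S_h / Σ N_i S_i, with n = 149.
  stratum Q1: N_h·S_h = 240·178.48 = 42835.20
  stratum Q2: N_h·S_h = 560·110.77 = 62031.20
  stratum Q3: N_h·S_h = 440·339.18 = 149239.20
  stratum Q4: N_h·S_h = 410·213.49 = 87530.90
Σ N_h S_h = 341636.50
n for stratum Q2 = 149·62031.20/341636.50 = 27.054 → 27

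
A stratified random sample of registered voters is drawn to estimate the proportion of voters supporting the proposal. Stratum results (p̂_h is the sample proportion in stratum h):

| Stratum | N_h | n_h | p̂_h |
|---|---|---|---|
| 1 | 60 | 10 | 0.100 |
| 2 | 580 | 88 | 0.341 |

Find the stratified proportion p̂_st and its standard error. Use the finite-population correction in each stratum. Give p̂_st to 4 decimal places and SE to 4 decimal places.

p̂_st ≈ 0.3184, SE ≈ 0.0433

N = 640; stratum weights W_h = N_h/N.
p̂_st = Σ W_h p̂_h = (60·0.100 + 580·0.341)/640 = 0.31841
V̂(p̂_st) = Σ W_h² (1 − n_h/N_h) p̂_h(1−p̂_h)/(n_h−1):
  stratum 1: (60/640)²·(1 − 10/60)·0.100·0.900/9 = 7.32422e-05
  stratum 2: (580/640)²·(1 − 88/580)·0.341·0.659/87 = 0.00179951
V̂(p̂_st) = 0.00187275; SE = √V̂ = 0.0432753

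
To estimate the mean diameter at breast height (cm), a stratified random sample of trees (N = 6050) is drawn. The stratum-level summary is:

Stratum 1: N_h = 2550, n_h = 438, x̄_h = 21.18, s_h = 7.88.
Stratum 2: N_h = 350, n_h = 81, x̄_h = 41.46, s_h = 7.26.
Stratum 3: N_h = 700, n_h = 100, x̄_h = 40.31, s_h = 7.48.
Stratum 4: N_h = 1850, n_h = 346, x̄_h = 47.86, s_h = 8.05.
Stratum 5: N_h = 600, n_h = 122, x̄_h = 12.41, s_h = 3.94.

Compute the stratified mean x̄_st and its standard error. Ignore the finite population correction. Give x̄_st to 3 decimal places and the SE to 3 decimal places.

x̄_st ≈ 31.855, SE ≈ 0.232

x̄_st = Σ W_h x̄_h = (2550·21.18 + 350·41.46 + 700·40.31 + 1850·47.86 + 600·12.41)/6050 = 31.85521
V̂(x̄_st) = Σ W_h² s_h²/n_h, with W_h = N_h/N and N = 6050:
  stratum 1: (2550/6050)²·7.88²/438 = 0.0251853
  stratum 2: (350/6050)²·7.26²/81 = 0.00217778
  stratum 3: (700/6050)²·7.48²/100 = 0.00749012
  stratum 4: (1850/6050)²·8.05²/346 = 0.0175125
  stratum 5: (600/6050)²·3.94²/122 = 0.00125148
V̂(x̄_st) = 0.0536172
SE(x̄_st) = √0.0536172 = 0.231554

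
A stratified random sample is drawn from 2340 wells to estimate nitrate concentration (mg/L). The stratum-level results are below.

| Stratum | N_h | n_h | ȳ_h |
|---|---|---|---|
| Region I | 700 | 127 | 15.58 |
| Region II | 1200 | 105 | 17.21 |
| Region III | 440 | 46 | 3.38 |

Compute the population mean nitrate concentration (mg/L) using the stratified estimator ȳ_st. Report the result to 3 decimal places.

N = Σ N_h = 2340. Stratum weights W_h = N_h/N.
ȳ_st = (700·15.58 + 1200·17.21 + 440·3.38) / 2340 = 14.12188

ȳ_st ≈ 14.122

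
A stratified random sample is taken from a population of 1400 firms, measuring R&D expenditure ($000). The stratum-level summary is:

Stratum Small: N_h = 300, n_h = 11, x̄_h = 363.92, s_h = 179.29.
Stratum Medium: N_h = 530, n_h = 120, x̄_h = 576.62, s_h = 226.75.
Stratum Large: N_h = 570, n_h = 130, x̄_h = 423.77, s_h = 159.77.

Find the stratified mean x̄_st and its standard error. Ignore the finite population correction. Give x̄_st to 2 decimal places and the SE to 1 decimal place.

x̄_st ≈ 468.81, SE ≈ 15.1

x̄_st = Σ W_h x̄_h = (300·363.92 + 530·576.62 + 570·423.77)/1400 = 468.80964
V̂(x̄_st) = Σ W_h² s_h²/n_h, with W_h = N_h/N and N = 1400:
  stratum Small: (300/1400)²·179.29²/11 = 134.186
  stratum Medium: (530/1400)²·226.75²/120 = 61.4057
  stratum Large: (570/1400)²·159.77²/130 = 32.5492
V̂(x̄_st) = 228.141
SE(x̄_st) = √228.141 = 15.1043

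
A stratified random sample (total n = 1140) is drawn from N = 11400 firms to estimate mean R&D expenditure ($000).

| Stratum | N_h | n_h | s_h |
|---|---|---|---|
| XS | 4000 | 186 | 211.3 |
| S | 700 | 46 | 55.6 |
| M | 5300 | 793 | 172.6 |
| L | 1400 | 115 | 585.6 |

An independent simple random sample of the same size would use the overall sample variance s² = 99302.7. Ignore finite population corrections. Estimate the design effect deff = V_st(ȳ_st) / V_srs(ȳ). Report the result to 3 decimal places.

deff ≈ 0.952

V̂(ȳ_st) = Σ W_h² s_h²/n_h, with W_h = N_h/N and N = 11400:
  stratum XS: (4000/11400)²·211.3²/186 = 29.5526
  stratum S: (700/11400)²·55.6²/46 = 0.253383
  stratum M: (5300/11400)²·172.6²/793 = 8.1199
  stratum L: (1400/11400)²·585.6²/115 = 44.9729
V_st = 82.8988
V_srs = s²/n = 99302.7/1140 = 87.1076
deff = V_st / V_srs = 82.8988/87.1076 = 0.9517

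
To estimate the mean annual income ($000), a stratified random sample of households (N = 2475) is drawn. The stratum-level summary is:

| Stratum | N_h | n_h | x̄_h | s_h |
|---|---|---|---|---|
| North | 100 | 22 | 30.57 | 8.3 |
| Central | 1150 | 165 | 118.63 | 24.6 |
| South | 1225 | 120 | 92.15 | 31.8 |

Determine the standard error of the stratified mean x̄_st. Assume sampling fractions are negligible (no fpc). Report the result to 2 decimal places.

SE(x̄_st) ≈ 1.69

V̂(x̄_st) = Σ W_h² s_h²/n_h, with W_h = N_h/N and N = 2475:
  stratum North: (100/2475)²·8.3²/22 = 0.00511191
  stratum Central: (1150/2475)²·24.6²/165 = 0.791829
  stratum South: (1225/2475)²·31.8²/120 = 2.0644
V̂(x̄_st) = 2.86135
SE(x̄_st) = √2.86135 = 1.69155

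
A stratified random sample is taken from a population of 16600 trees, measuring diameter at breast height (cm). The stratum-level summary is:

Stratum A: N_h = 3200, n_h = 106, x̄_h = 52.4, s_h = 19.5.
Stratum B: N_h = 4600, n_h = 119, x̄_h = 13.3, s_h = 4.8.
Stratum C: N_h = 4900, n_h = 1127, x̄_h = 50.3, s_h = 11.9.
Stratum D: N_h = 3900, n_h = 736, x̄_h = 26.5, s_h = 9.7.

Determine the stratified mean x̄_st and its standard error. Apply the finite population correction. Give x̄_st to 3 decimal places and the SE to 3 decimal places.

x̄_st = Σ W_h x̄_h = (3200·52.4 + 4600·13.3 + 4900·50.3 + 3900·26.5)/16600 = 34.86024
V̂(x̄_st) = Σ W_h² (1 − n_h/N_h) s_h²/n_h, with W_h = N_h/N and N = 16600:
  stratum A: (3200/16600)²·(1 − 106/3200)·19.5²/106 = 0.128889
  stratum B: (4600/16600)²·(1 − 119/4600)·4.8²/119 = 0.0144828
  stratum C: (4900/16600)²·(1 − 1127/4900)·11.9²/1127 = 0.00843018
  stratum D: (3900/16600)²·(1 − 736/3900)·9.7²/736 = 0.00572467
V̂(x̄_st) = 0.157527
SE(x̄_st) = √0.157527 = 0.396897

x̄_st ≈ 34.860, SE ≈ 0.397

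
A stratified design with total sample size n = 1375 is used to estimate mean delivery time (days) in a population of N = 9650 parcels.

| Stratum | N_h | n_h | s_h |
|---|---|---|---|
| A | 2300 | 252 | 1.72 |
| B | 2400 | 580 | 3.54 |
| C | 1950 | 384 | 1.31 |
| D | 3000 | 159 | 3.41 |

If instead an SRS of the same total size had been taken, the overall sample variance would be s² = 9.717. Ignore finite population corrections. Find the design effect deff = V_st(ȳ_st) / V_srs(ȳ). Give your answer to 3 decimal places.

V̂(ȳ_st) = Σ W_h² s_h²/n_h, with W_h = N_h/N and N = 9650:
  stratum A: (2300/9650)²·1.72²/252 = 0.000666895
  stratum B: (2400/9650)²·3.54²/580 = 0.00133643
  stratum C: (1950/9650)²·1.31²/384 = 0.000182484
  stratum D: (3000/9650)²·3.41²/159 = 0.00706805
V_st = 0.00925386
V_srs = s²/n = 9.717/1375 = 0.00706691
deff = V_st / V_srs = 0.00925386/0.00706691 = 1.3095

deff ≈ 1.309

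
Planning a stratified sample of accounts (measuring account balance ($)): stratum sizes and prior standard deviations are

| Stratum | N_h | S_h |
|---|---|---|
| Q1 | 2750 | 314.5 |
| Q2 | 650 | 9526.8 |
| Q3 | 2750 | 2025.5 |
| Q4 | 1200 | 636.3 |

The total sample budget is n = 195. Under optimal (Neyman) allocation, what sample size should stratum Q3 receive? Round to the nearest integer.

81

Neyman allocation: n_h = n · N_h S_h / Σ N_i S_i, with n = 195.
  stratum Q1: N_h·S_h = 2750·314.5 = 864875.00
  stratum Q2: N_h·S_h = 650·9526.8 = 6192420.00
  stratum Q3: N_h·S_h = 2750·2025.5 = 5570125.00
  stratum Q4: N_h·S_h = 1200·636.3 = 763560.00
Σ N_h S_h = 13390980.00
n for stratum Q3 = 195·5570125.00/13390980.00 = 81.112 → 81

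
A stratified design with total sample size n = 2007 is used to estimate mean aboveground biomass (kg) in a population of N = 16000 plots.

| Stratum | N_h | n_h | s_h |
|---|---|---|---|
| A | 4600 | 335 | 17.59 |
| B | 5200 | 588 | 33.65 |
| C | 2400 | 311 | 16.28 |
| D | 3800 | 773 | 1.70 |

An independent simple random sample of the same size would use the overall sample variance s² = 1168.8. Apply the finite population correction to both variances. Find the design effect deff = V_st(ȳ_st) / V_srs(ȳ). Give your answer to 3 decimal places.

V̂(ȳ_st) = Σ W_h² (1 − n_h/N_h) s_h²/n_h, with W_h = N_h/N and N = 16000:
  stratum A: (4600/16000)²·(1 − 335/4600)·17.59²/335 = 0.0707822
  stratum B: (5200/16000)²·(1 − 588/5200)·33.65²/588 = 0.180404
  stratum C: (2400/16000)²·(1 − 311/2400)·16.28²/311 = 0.0166901
  stratum D: (3800/16000)²·(1 − 773/3800)·1.70²/773 = 0.000167987
V_st = 0.268044
V_srs = (1 − 2007/16000)·1168.8/2007 = 0.509312
deff = V_st / V_srs = 0.268044/0.509312 = 0.5263

deff ≈ 0.526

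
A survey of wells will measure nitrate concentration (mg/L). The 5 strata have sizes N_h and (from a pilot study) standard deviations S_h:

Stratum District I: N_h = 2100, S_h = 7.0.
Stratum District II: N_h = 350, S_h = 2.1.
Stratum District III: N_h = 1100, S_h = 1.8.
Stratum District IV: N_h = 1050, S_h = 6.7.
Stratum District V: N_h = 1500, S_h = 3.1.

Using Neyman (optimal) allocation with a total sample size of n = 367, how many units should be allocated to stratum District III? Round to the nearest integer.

25

Neyman allocation: n_h = n · N_h S_h / Σ N_i S_i, with n = 367.
  stratum District I: N_h·S_h = 2100·7.0 = 14700.00
  stratum District II: N_h·S_h = 350·2.1 = 735.00
  stratum District III: N_h·S_h = 1100·1.8 = 1980.00
  stratum District IV: N_h·S_h = 1050·6.7 = 7035.00
  stratum District V: N_h·S_h = 1500·3.1 = 4650.00
Σ N_h S_h = 29100.00
n for stratum District III = 367·1980.00/29100.00 = 24.971 → 25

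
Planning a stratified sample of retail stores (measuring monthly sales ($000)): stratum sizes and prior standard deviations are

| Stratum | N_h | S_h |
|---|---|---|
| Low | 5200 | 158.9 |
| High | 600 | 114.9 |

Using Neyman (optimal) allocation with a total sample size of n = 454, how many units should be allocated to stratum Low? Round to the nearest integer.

Neyman allocation: n_h = n · N_h S_h / Σ N_i S_i, with n = 454.
  stratum Low: N_h·S_h = 5200·158.9 = 826280.00
  stratum High: N_h·S_h = 600·114.9 = 68940.00
Σ N_h S_h = 895220.00
n for stratum Low = 454·826280.00/895220.00 = 419.038 → 419

419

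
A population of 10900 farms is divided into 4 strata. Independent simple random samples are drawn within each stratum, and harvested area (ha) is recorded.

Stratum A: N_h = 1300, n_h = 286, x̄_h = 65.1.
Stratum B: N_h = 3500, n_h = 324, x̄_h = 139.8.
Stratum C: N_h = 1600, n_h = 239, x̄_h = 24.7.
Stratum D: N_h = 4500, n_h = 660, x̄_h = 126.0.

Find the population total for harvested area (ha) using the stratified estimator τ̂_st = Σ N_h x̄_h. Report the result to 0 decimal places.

τ̂_st = Σ N_h x̄_h = 1300·65.1 + 3500·139.8 + 1600·24.7 + 4500·126.0 = 1180450

τ̂_st ≈ 1180450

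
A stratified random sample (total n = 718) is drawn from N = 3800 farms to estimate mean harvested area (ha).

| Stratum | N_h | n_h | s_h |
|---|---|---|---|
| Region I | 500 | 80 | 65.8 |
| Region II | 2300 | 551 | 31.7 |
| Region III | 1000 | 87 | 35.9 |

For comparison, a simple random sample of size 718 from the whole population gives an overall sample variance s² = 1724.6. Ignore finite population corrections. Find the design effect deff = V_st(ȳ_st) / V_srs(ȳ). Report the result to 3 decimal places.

V̂(ȳ_st) = Σ W_h² s_h²/n_h, with W_h = N_h/N and N = 3800:
  stratum Region I: (500/3800)²·65.8²/80 = 0.936989
  stratum Region II: (2300/3800)²·31.7²/551 = 0.668121
  stratum Region III: (1000/3800)²·35.9²/87 = 1.02589
V_st = 2.631
V_srs = s²/n = 1724.6/718 = 2.40195
deff = V_st / V_srs = 2.631/2.40195 = 1.0954

deff ≈ 1.095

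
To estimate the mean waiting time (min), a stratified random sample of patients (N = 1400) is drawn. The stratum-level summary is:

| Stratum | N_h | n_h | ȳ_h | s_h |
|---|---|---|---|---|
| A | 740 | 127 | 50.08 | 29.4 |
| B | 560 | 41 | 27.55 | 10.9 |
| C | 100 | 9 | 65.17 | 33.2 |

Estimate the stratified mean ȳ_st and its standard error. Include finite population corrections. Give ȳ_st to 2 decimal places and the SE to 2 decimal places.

ȳ_st = Σ W_h ȳ_h = (740·50.08 + 560·27.55 + 100·65.17)/1400 = 42.14586
V̂(ȳ_st) = Σ W_h² (1 − n_h/N_h) s_h²/n_h, with W_h = N_h/N and N = 1400:
  stratum A: (740/1400)²·(1 − 127/740)·29.4²/127 = 1.57517
  stratum B: (560/1400)²·(1 − 41/560)·10.9²/41 = 0.429703
  stratum C: (100/1400)²·(1 − 9/100)·33.2²/9 = 0.568616
V̂(ȳ_st) = 2.57349
SE(ȳ_st) = √2.57349 = 1.60421

ȳ_st ≈ 42.15, SE ≈ 1.60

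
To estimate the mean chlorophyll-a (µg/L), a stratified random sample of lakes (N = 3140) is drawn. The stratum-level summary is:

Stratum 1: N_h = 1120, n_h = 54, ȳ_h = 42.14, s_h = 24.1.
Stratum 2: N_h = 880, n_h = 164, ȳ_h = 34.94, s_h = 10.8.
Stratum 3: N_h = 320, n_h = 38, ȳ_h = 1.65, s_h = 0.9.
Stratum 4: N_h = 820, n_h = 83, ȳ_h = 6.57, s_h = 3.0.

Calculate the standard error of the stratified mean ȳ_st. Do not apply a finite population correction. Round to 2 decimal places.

SE(ȳ_st) ≈ 1.20

V̂(ȳ_st) = Σ W_h² s_h²/n_h, with W_h = N_h/N and N = 3140:
  stratum 1: (1120/3140)²·24.1²/54 = 1.36841
  stratum 2: (880/3140)²·10.8²/164 = 0.0558611
  stratum 3: (320/3140)²·0.9²/38 = 0.000221382
  stratum 4: (820/3140)²·3.0²/83 = 0.00739491
V̂(ȳ_st) = 1.43189
SE(ȳ_st) = √1.43189 = 1.19662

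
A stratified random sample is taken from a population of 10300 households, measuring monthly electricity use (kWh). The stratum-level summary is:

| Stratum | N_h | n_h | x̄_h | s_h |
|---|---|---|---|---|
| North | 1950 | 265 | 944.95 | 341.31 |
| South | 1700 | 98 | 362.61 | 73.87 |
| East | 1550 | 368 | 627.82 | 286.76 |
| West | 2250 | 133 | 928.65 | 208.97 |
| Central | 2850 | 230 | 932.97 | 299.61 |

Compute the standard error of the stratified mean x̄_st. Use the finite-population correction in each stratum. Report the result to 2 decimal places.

V̂(x̄_st) = Σ W_h² (1 − n_h/N_h) s_h²/n_h, with W_h = N_h/N and N = 10300:
  stratum North: (1950/10300)²·(1 − 265/1950)·341.31²/265 = 13.6148
  stratum South: (1700/10300)²·(1 − 98/1700)·73.87²/98 = 1.42938
  stratum East: (1550/10300)²·(1 − 368/1550)·286.76²/368 = 3.8589
  stratum West: (2250/10300)²·(1 − 133/2250)·208.97²/133 = 14.7416
  stratum Central: (2850/10300)²·(1 − 230/2850)·299.61²/230 = 27.4699
V̂(x̄_st) = 61.1146
SE(x̄_st) = √61.1146 = 7.81758

SE(x̄_st) ≈ 7.82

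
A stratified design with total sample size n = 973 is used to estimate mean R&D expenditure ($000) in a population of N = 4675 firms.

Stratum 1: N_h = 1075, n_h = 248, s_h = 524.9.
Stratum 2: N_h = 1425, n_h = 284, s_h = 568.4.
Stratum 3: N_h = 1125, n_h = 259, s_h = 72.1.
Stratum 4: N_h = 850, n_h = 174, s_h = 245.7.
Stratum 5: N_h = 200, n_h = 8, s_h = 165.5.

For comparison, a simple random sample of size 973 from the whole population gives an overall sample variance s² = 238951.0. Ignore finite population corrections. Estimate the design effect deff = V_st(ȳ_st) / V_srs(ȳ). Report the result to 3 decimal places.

deff ≈ 0.747

V̂(ȳ_st) = Σ W_h² s_h²/n_h, with W_h = N_h/N and N = 4675:
  stratum 1: (1075/4675)²·524.9²/248 = 58.7429
  stratum 2: (1425/4675)²·568.4²/284 = 105.695
  stratum 3: (1125/4675)²·72.1²/259 = 1.16228
  stratum 4: (850/4675)²·245.7²/174 = 11.4693
  stratum 5: (200/4675)²·165.5²/8 = 6.26618
V_st = 183.336
V_srs = s²/n = 238951.0/973 = 245.582
deff = V_st / V_srs = 183.336/245.582 = 0.7465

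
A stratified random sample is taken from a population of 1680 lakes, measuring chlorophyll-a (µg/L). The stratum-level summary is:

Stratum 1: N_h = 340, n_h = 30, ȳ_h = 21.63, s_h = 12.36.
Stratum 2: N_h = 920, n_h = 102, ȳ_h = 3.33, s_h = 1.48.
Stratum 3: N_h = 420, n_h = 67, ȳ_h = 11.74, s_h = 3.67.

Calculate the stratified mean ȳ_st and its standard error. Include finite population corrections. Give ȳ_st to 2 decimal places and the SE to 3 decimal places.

ȳ_st = Σ W_h ȳ_h = (340·21.63 + 920·3.33 + 420·11.74)/1680 = 9.13607
V̂(ȳ_st) = Σ W_h² (1 − n_h/N_h) s_h²/n_h, with W_h = N_h/N and N = 1680:
  stratum 1: (340/1680)²·(1 − 30/340)·12.36²/30 = 0.190168
  stratum 2: (920/1680)²·(1 − 102/920)·1.48²/102 = 0.00572593
  stratum 3: (420/1680)²·(1 − 67/420)·3.67²/67 = 0.01056
V̂(ȳ_st) = 0.206454
SE(ȳ_st) = √0.206454 = 0.454372

ȳ_st ≈ 9.14, SE ≈ 0.454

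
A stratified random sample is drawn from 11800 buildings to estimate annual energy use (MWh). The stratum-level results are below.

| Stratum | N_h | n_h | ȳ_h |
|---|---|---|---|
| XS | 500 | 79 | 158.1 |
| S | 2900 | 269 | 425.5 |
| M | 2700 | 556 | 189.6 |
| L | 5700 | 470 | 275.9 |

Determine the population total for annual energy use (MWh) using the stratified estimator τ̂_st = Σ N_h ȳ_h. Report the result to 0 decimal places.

τ̂_st ≈ 3397550

τ̂_st = Σ N_h ȳ_h = 500·158.1 + 2900·425.5 + 2700·189.6 + 5700·275.9 = 3397550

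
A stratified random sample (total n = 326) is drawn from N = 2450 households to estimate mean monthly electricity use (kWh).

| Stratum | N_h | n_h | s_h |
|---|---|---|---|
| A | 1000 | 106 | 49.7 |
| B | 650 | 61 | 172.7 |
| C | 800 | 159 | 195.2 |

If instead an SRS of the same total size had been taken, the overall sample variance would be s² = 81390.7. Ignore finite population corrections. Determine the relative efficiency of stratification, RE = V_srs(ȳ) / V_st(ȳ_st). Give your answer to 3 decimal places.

RE ≈ 3.910

V̂(ȳ_st) = Σ W_h² s_h²/n_h, with W_h = N_h/N and N = 2450:
  stratum A: (1000/2450)²·49.7²/106 = 3.88217
  stratum B: (650/2450)²·172.7²/61 = 34.4151
  stratum C: (800/2450)²·195.2²/159 = 25.5511
V_st = 63.8484
V_srs = s²/n = 81390.7/326 = 249.665
Relative efficiency = V_srs / V_st = 249.665/63.8484 = 3.9103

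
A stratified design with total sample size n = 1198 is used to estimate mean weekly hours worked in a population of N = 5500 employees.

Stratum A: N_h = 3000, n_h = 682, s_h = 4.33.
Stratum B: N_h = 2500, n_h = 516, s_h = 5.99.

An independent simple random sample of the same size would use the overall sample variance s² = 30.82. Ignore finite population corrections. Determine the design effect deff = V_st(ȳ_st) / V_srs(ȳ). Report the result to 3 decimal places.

V̂(ȳ_st) = Σ W_h² s_h²/n_h, with W_h = N_h/N and N = 5500:
  stratum A: (3000/5500)²·4.33²/682 = 0.00817916
  stratum B: (2500/5500)²·5.99²/516 = 0.0143668
V_st = 0.0225459
V_srs = s²/n = 30.82/1198 = 0.0257262
deff = V_st / V_srs = 0.0225459/0.0257262 = 0.8764

deff ≈ 0.876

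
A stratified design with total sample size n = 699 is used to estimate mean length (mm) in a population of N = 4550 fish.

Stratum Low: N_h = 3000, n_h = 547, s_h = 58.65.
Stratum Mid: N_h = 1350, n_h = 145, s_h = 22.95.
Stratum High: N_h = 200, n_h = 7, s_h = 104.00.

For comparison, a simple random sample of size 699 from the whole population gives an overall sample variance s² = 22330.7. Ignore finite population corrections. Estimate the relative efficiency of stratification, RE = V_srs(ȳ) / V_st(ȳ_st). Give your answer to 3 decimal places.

V̂(ȳ_st) = Σ W_h² s_h²/n_h, with W_h = N_h/N and N = 4550:
  stratum Low: (3000/4550)²·58.65²/547 = 2.73381
  stratum Mid: (1350/4550)²·22.95²/145 = 0.319773
  stratum High: (200/4550)²·104.00²/7 = 2.98542
V_st = 6.03901
V_srs = s²/n = 22330.7/699 = 31.9466
Relative efficiency = V_srs / V_st = 31.9466/6.03901 = 5.2900

RE ≈ 5.290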